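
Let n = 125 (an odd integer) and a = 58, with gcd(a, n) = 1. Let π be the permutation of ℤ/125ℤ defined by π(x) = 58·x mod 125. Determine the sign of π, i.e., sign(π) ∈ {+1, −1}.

Trace 66: π^k(66) = [66, 78, 24, 17, 111, 63, 29] for k=0..6.
The orbit structure of x ↦ 58x mod 125: 4 orbits of sizes [100, 20, 4, 1].
4 cycles on 125: each ℓ→(−1)^(ℓ−1), product (−1)^121 = -1.
Zolotarev: (58|125) = -1, matching the cycle-count sign.

-1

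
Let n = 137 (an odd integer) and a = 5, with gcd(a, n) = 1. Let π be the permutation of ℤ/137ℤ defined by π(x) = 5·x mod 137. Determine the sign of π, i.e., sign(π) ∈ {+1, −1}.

Orbit of 40 under x↦5x: [40, 63, 41, 68, 66, 56, 6]… (length divides ord_137(5)).
The orbit structure of x ↦ 5x mod 137: 2 orbits of sizes [136, 1].
Σ(ℓ_i−1) = 137−2 = 135; sign = (−1)^135 = -1.
(5|137)_J = -1 (Zolotarev's lemma cross-check).

-1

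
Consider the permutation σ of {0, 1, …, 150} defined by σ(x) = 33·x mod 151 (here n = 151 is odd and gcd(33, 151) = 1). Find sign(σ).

-1

Orbit of 32 under x↦33x: [32, 150, 118, 119, 1, 33]… (length divides ord_151(33)).
π_33 has 26 disjoint cycles with lengths [6, 6, 6, 6, 6, 6, 6, 6, 6, 6, 6, 6, 6, 6, 6, 6, 6, 6, 6, 6, 6, 6, 6, 6, 6, 1] on {0,…,150}.
With 26 cycles on 151 points, sign = (−1)^{151−26} = -1.
(33|151)_J = -1 (Zolotarev's lemma cross-check).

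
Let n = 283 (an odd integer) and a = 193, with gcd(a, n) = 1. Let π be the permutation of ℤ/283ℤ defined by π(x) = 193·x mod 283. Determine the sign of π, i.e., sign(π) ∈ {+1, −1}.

Trace 213: π^k(213) = [213, 74, 132, 6, 26, 207, 48] for k=0..6.
2 cycles of lengths [282, 1].
With 2 cycles on 283 points, sign = (−1)^{283−2} = -1.
(193|283)_J = -1 (Zolotarev's lemma cross-check).

-1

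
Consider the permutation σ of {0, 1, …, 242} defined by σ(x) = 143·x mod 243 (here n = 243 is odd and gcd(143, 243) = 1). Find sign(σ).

-1

Start at x=62: 62 → 118 → 107 → 235 → 71 → 190 → 197 → … (one orbit).
Decompose π into cycles: lengths [54, 54, 54, 18, 18, 18, 6, 6, 6, 2, 2, 2, 2, 1] (14 cycles, including the fixed point 0).
243 − 14 = 229 transpositions; sign(π) = (−1)^229 = -1.
Zolotarev: (143|243) = -1, matching the cycle-count sign.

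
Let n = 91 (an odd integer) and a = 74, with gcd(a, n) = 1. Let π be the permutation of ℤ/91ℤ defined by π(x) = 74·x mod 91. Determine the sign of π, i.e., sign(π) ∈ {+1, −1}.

Trace 1: π^k(1) = [1, 74, 16] for k=0..2.
31 cycles of lengths [3, 3, 3, 3, 3, 3, 3, 3, 3, 3, 3, 3, 3, 3, 3, 3, 3, 3, 3, 3, 3, 3, 3, 3, 3, 3, 3, 3, 3, 3, 1].
With 31 cycles on 91 points, sign = (−1)^{91−31} = +1.

+1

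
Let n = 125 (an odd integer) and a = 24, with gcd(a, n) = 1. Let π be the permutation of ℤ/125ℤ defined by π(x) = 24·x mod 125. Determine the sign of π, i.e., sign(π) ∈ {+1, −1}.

Orbit of 99 under x↦24x: [99, 1, 24, 76, 74, 26, 124]… (length divides ord_125(24)).
Cycle lengths of π_24 on ℤ/125ℤ: [10, 10, 10, 10, 10, 10, 10, 10, 10, 10, 2, 2, 2, 2, 2, 2, 2, 2, 2, 2, 2, 2, 1]; 23 cycles in total.
125 − 23 = 102 transpositions; sign(π) = (−1)^102 = +1.
Zolotarev: (24|125) = +1, matching the cycle-count sign.

+1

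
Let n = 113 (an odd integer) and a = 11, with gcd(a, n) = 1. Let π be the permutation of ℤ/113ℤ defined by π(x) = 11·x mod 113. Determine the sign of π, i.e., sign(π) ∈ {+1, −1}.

Orbit of 109 under x↦11x: [109, 69, 81, 100, 83, 9, 99]… (length divides ord_113(11)).
The orbit structure of x ↦ 11x mod 113: 3 orbits of sizes [56, 56, 1].
sign(π) = (−1)^{n − #cycles} = (−1)^{113−3} = (−1)^110 = +1.

+1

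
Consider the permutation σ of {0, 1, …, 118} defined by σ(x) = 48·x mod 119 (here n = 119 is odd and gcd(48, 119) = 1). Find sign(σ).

Trace 48: π^k(48) = [48, 43, 41, 64, 97, 15, 6] for k=0..6.
Decompose π into cycles: lengths [16, 16, 16, 16, 16, 16, 16, 2, 2, 2, 1] (11 cycles, including the fixed point 0).
n − c = 119 − 11 = 108; sign = (−1)^108 = +1.

+1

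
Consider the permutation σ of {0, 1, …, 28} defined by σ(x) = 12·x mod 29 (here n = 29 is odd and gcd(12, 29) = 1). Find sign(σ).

Orbit of 12 under x↦12x: [12, 28, 17, 1]… (length divides ord_29(12)).
8 cycles of lengths [4, 4, 4, 4, 4, 4, 4, 1].
sign(π) = (−1)^{n − #cycles} = (−1)^{29−8} = (−1)^21 = -1.
Check: (12/29) = -1 by Zolotarev.

-1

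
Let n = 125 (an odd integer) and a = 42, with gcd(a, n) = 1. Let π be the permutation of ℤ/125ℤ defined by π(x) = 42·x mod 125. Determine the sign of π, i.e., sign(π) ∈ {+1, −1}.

Start at x=11: 11 → 87 → 29 → 93 → 31 → 52 → 59 → … (one orbit).
π_42 has 4 disjoint cycles with lengths [100, 20, 4, 1] on {0,…,124}.
n − c = 125 − 4 = 121; sign = (−1)^121 = -1.
The Jacobi symbol (42|125) = -1 (Zolotarev) agrees.

-1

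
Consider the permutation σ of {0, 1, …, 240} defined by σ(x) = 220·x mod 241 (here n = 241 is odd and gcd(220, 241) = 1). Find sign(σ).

Start at x=85: 85 → 143 → 130 → 162 → 213 → 106 → 184 → … (one orbit).
Cycle type of π: 80×3 + 1; total 4 cycles.
n − c = 241 − 4 = 237; sign = (−1)^237 = -1.
The Jacobi symbol (220|241) = -1 (Zolotarev) agrees.

-1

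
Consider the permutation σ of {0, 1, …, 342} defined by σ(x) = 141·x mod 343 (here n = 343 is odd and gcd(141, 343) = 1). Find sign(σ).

Trace 302: π^k(302) = [302, 50, 190, 36, 274, 218, 211] for k=0..6.
Cycle lengths of π_141 on ℤ/343ℤ: [49, 49, 49, 49, 49, 49, 7, 7, 7, 7, 7, 7, 1, 1, 1, 1, 1, 1, 1]; 19 cycles in total.
19 cycles on 343: each ℓ→(−1)^(ℓ−1), product (−1)^324 = +1.

+1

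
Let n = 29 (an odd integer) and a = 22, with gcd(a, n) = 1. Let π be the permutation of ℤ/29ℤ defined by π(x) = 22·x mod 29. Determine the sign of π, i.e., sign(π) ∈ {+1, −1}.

Orbit of 16 under x↦22x: [16, 4, 1, 22, 20, 5, 23]… (length divides ord_29(22)).
Decompose π into cycles: lengths [14, 14, 1] (3 cycles, including the fixed point 0).
sign(π) = (−1)^{n − #cycles} = (−1)^{29−3} = (−1)^26 = +1.

+1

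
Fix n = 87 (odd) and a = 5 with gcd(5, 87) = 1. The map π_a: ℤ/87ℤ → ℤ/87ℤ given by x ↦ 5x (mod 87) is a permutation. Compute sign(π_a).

Start at x=52: 52 → 86 → 82 → 62 → 49 → 71 → 7 → … (one orbit).
Cycle type of π: 14×6 + 2 + 1; total 8 cycles.
Σ(ℓ_i−1) = 87−8 = 79; sign = (−1)^79 = -1.

-1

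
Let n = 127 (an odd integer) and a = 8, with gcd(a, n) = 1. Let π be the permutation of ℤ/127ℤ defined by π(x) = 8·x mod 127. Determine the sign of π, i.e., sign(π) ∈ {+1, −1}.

Orbit of 64 under x↦8x: [64, 4, 32, 2, 16, 1, 8]… (length divides ord_127(8)).
π_8 has 19 disjoint cycles with lengths [7, 7, 7, 7, 7, 7, 7, 7, 7, 7, 7, 7, 7, 7, 7, 7, 7, 7, 1] on {0,…,126}.
Σ(ℓ_i−1) = 127−19 = 108; sign = (−1)^108 = +1.
(8|127)_J = +1 (Zolotarev's lemma cross-check).

+1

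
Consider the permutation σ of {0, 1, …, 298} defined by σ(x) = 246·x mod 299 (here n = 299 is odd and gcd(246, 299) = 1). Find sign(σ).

+1

Orbit of 1 under x↦246x: [1, 246, 118, 25, 170, 259, 27]… (length divides ord_299(246)).
Cycle lengths of π_246 on ℤ/299ℤ: [22, 22, 22, 22, 22, 22, 22, 22, 22, 22, 22, 22, 11, 11, 2, 2, 2, 2, 2, 2, 1]; 21 cycles in total.
299 − 21 = 278 transpositions; sign(π) = (−1)^278 = +1.
The Jacobi symbol (246|299) = +1 (Zolotarev) agrees.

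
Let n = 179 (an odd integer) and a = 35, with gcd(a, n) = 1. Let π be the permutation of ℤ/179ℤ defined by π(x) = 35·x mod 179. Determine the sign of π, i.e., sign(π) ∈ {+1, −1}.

-1

Orbit of 121 under x↦35x: [121, 118, 13, 97, 173, 148, 168]… (length divides ord_179(35)).
2 cycles of lengths [178, 1].
sign(π) = (−1)^{n − #cycles} = (−1)^{179−2} = (−1)^177 = -1.
The Jacobi symbol (35|179) = -1 (Zolotarev) agrees.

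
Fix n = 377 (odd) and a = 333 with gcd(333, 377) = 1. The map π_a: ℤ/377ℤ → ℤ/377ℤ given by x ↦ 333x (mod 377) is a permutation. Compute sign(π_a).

Trace 1: π^k(1) = [1, 333, 51, 18, 339, 164, 324] for k=0..6.
π_333 has 17 disjoint cycles with lengths [28, 28, 28, 28, 28, 28, 28, 28, 28, 28, 28, 28, 28, 4, 4, 4, 1] on {0,…,376}.
sign(π) = (−1)^{n − #cycles} = (−1)^{377−17} = (−1)^360 = +1.

+1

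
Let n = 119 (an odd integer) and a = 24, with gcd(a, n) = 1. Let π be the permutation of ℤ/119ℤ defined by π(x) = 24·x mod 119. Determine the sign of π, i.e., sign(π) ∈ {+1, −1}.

Orbit of 18 under x↦24x: [18, 75, 15, 3, 72, 62, 60]… (length divides ord_119(24)).
The orbit structure of x ↦ 24x mod 119: 5 orbits of sizes [48, 48, 16, 6, 1].
119 − 5 = 114 transpositions; sign(π) = (−1)^114 = +1.
Via Zolotarev, sign(π_{24}) = (24|119) = +1.

+1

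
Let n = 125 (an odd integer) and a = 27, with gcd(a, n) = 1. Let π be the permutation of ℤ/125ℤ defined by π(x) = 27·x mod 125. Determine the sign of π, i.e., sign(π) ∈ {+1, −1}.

Trace 122: π^k(122) = [122, 44, 63, 76, 52, 29, 33] for k=0..6.
Cycle lengths of π_27 on ℤ/125ℤ: [100, 20, 4, 1]; 4 cycles in total.
Σ(ℓ_i−1) = 125−4 = 121; sign = (−1)^121 = -1.

-1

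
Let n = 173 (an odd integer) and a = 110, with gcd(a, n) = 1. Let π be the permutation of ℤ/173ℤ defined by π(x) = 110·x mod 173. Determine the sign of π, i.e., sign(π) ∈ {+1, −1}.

Orbit of 41 under x↦110x: [41, 12, 109, 53, 121, 162, 1]… (length divides ord_173(110)).
2 cycles of lengths [172, 1].
2 cycles on 173: each ℓ→(−1)^(ℓ−1), product (−1)^171 = -1.
Check: (110/173) = -1 by Zolotarev.

-1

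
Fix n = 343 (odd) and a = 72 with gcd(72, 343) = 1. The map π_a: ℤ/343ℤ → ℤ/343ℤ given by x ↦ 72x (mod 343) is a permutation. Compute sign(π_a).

+1

Orbit of 310 under x↦72x: [310, 25, 85, 289, 228, 295, 317]… (length divides ord_343(72)).
Decompose π into cycles: lengths [147, 147, 21, 21, 3, 3, 1] (7 cycles, including the fixed point 0).
n − c = 343 − 7 = 336; sign = (−1)^336 = +1.
(72|343)_J = +1 (Zolotarev's lemma cross-check).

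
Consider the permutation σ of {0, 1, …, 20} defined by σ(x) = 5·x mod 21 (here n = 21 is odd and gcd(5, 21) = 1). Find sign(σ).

Orbit of 5 under x↦5x: [5, 4, 20, 16, 17, 1]… (length divides ord_21(5)).
Cycle lengths of π_5 on ℤ/21ℤ: [6, 6, 6, 2, 1]; 5 cycles in total.
n − c = 21 − 5 = 16; sign = (−1)^16 = +1.

+1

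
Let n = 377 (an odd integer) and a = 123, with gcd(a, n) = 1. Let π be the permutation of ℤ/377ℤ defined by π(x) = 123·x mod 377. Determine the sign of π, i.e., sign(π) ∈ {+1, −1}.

Start at x=146: 146 → 239 → 368 → 24 → 313 → 45 → 257 → … (one orbit).
Cycle lengths of π_123 on ℤ/377ℤ: [84, 84, 84, 84, 12, 7, 7, 7, 7, 1]; 10 cycles in total.
10 cycles on 377: each ℓ→(−1)^(ℓ−1), product (−1)^367 = -1.
Via Zolotarev, sign(π_{123}) = (123|377) = -1.

-1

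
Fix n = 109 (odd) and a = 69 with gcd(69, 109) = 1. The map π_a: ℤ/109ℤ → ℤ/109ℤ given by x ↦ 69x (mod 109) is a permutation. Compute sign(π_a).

-1

Start at x=5: 5 → 18 → 43 → 24 → 21 → 32 → 28 → … (one orbit).
The orbit structure of x ↦ 69x mod 109: 2 orbits of sizes [108, 1].
109 − 2 = 107 transpositions; sign(π) = (−1)^107 = -1.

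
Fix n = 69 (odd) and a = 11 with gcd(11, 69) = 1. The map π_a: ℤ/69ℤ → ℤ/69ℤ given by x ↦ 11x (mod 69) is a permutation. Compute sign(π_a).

+1

Trace 5: π^k(5) = [5, 55, 53, 31, 65, 25, 68] for k=0..6.
Cycle type of π: 22×3 + 2 + 1; total 5 cycles.
5 cycles on 69: each ℓ→(−1)^(ℓ−1), product (−1)^64 = +1.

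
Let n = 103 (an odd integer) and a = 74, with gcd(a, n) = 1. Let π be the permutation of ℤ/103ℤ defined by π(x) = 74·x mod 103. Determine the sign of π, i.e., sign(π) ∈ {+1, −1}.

Start at x=76: 76 → 62 → 56 → 24 → 25 → 99 → 13 → … (one orbit).
Cycle type of π: 102 + 1; total 2 cycles.
2 cycles on 103: each ℓ→(−1)^(ℓ−1), product (−1)^101 = -1.
(74|103)_J = -1 (Zolotarev's lemma cross-check).

-1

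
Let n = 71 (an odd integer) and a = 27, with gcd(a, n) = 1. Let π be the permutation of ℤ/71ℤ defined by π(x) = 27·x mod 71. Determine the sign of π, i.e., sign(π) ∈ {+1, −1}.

+1

Start at x=64: 64 → 24 → 9 → 30 → 29 → 2 → 54 → … (one orbit).
Cycle type of π: 35×2 + 1; total 3 cycles.
Σ(ℓ_i−1) = 71−3 = 68; sign = (−1)^68 = +1.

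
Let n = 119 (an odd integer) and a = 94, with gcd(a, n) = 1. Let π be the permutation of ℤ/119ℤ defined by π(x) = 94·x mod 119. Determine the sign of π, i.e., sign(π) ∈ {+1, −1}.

Trace 66: π^k(66) = [66, 16, 76, 4, 19, 1, 94] for k=0..6.
Cycle type of π: 24×4 + 8×2 + 6 + 1; total 8 cycles.
sign(π) = (−1)^{n − #cycles} = (−1)^{119−8} = (−1)^111 = -1.
Zolotarev: (94|119) = -1, matching the cycle-count sign.

-1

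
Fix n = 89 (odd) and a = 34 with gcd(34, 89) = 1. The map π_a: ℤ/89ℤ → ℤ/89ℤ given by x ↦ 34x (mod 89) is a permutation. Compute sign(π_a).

Trace 88: π^k(88) = [88, 55, 1, 34] for k=0..3.
π_34 has 23 disjoint cycles with lengths [4, 4, 4, 4, 4, 4, 4, 4, 4, 4, 4, 4, 4, 4, 4, 4, 4, 4, 4, 4, 4, 4, 1] on {0,…,88}.
Σ(ℓ_i−1) = 89−23 = 66; sign = (−1)^66 = +1.
Zolotarev: (34|89) = +1, matching the cycle-count sign.

+1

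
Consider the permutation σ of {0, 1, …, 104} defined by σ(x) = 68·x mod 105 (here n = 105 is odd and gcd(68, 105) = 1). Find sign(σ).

Trace 46: π^k(46) = [46, 83, 79, 17, 1, 68, 4] for k=0..6.
Cycle lengths of π_68 on ℤ/105ℤ: [12, 12, 12, 12, 12, 12, 6, 6, 6, 4, 4, 4, 2, 1]; 14 cycles in total.
14 cycles on 105: each ℓ→(−1)^(ℓ−1), product (−1)^91 = -1.

-1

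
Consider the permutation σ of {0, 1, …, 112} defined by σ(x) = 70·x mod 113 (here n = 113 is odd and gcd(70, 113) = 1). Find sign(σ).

Orbit of 4 under x↦70x: [4, 54, 51, 67, 57, 35, 77]… (length divides ord_113(70)).
Decompose π into cycles: lengths [112, 1] (2 cycles, including the fixed point 0).
2 cycles on 113: each ℓ→(−1)^(ℓ−1), product (−1)^111 = -1.

-1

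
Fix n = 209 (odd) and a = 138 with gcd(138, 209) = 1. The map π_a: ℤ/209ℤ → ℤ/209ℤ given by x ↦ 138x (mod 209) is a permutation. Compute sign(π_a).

Orbit of 82 under x↦138x: [82, 30, 169, 123, 45, 149, 80]… (length divides ord_209(138)).
π_138 has 6 disjoint cycles with lengths [90, 90, 10, 9, 9, 1] on {0,…,208}.
With 6 cycles on 209 points, sign = (−1)^{209−6} = -1.
Zolotarev: (138|209) = -1, matching the cycle-count sign.

-1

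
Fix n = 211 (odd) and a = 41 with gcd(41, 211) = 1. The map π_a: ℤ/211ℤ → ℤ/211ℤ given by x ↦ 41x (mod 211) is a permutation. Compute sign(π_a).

Trace 24: π^k(24) = [24, 140, 43, 75, 121, 108, 208] for k=0..6.
2 cycles of lengths [210, 1].
211 − 2 = 209 transpositions; sign(π) = (−1)^209 = -1.
Via Zolotarev, sign(π_{41}) = (41|211) = -1.

-1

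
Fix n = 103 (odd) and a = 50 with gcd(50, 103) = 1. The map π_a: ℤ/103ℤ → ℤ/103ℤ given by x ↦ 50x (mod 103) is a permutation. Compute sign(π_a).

Trace 15: π^k(15) = [15, 29, 8, 91, 18, 76, 92] for k=0..6.
Cycle lengths of π_50 on ℤ/103ℤ: [51, 51, 1]; 3 cycles in total.
Σ(ℓ_i−1) = 103−3 = 100; sign = (−1)^100 = +1.

+1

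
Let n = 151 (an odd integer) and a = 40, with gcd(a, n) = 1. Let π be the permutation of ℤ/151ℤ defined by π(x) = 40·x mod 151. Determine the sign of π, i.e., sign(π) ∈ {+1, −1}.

+1

Start at x=123: 123 → 88 → 47 → 68 → 2 → 80 → 29 → … (one orbit).
Cycle lengths of π_40 on ℤ/151ℤ: [75, 75, 1]; 3 cycles in total.
sign(π) = (−1)^{n − #cycles} = (−1)^{151−3} = (−1)^148 = +1.
Via Zolotarev, sign(π_{40}) = (40|151) = +1.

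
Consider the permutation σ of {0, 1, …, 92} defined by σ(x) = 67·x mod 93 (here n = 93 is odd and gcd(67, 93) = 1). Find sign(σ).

+1

Start at x=67: 67 → 25 → 1 → 67 (one orbit).
π_67 has 33 disjoint cycles with lengths [3, 3, 3, 3, 3, 3, 3, 3, 3, 3, 3, 3, 3, 3, 3, 3, 3, 3, 3, 3, 3, 3, 3, 3, 3, 3, 3, 3, 3, 3, 1, 1, 1] on {0,…,92}.
n − c = 93 − 33 = 60; sign = (−1)^60 = +1.
(67|93)_J = +1 (Zolotarev's lemma cross-check).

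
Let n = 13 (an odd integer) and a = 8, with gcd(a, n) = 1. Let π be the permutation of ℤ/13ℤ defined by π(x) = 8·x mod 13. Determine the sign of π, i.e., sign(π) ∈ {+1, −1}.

-1

Trace 12: π^k(12) = [12, 5, 1, 8] for k=0..3.
Cycle type of π: 4×3 + 1; total 4 cycles.
Σ(ℓ_i−1) = 13−4 = 9; sign = (−1)^9 = -1.
Via Zolotarev, sign(π_{8}) = (8|13) = -1.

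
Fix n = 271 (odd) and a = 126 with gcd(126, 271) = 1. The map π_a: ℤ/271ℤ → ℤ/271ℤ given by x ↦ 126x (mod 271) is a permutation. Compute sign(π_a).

Trace 156: π^k(156) = [156, 144, 258, 259, 114, 1, 126] for k=0..6.
Decompose π into cycles: lengths [27, 27, 27, 27, 27, 27, 27, 27, 27, 27, 1] (11 cycles, including the fixed point 0).
With 11 cycles on 271 points, sign = (−1)^{271−11} = +1.
Zolotarev: (126|271) = +1, matching the cycle-count sign.

+1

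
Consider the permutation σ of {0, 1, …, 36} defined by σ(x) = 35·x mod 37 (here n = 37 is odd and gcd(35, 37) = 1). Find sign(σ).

Orbit of 31 under x↦35x: [31, 12, 13, 11, 15, 7, 23]… (length divides ord_37(35)).
Cycle lengths of π_35 on ℤ/37ℤ: [36, 1]; 2 cycles in total.
2 cycles on 37: each ℓ→(−1)^(ℓ−1), product (−1)^35 = -1.
The Jacobi symbol (35|37) = -1 (Zolotarev) agrees.

-1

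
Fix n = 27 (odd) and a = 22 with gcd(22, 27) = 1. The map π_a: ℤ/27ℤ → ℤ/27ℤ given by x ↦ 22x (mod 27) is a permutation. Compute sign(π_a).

+1

Orbit of 16 under x↦22x: [16, 1, 22, 25, 10, 4, 7]… (length divides ord_27(22)).
Decompose π into cycles: lengths [9, 9, 3, 3, 1, 1, 1] (7 cycles, including the fixed point 0).
sign(π) = (−1)^{n − #cycles} = (−1)^{27−7} = (−1)^20 = +1.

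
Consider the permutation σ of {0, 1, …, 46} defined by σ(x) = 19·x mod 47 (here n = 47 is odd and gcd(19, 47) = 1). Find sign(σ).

-1

Trace 45: π^k(45) = [45, 9, 30, 6, 20, 4, 29] for k=0..6.
Cycle type of π: 46 + 1; total 2 cycles.
sign(π) = (−1)^{n − #cycles} = (−1)^{47−2} = (−1)^45 = -1.
Zolotarev: (19|47) = -1, matching the cycle-count sign.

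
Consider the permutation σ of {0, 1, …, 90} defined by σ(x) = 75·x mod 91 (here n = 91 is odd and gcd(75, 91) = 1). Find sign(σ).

-1

Orbit of 16 under x↦75x: [16, 17, 1, 75, 74, 90]… (length divides ord_91(75)).
Cycle lengths of π_75 on ℤ/91ℤ: [6, 6, 6, 6, 6, 6, 6, 6, 6, 6, 6, 6, 6, 6, 6, 1]; 16 cycles in total.
sign(π) = (−1)^{n − #cycles} = (−1)^{91−16} = (−1)^75 = -1.
Zolotarev: (75|91) = -1, matching the cycle-count sign.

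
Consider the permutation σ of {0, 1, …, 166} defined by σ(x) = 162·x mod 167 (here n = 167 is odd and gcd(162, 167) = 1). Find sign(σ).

+1

Orbit of 58 under x↦162x: [58, 44, 114, 98, 11, 112, 108]… (length divides ord_167(162)).
Cycle type of π: 83×2 + 1; total 3 cycles.
sign(π) = (−1)^{n − #cycles} = (−1)^{167−3} = (−1)^164 = +1.
Via Zolotarev, sign(π_{162}) = (162|167) = +1.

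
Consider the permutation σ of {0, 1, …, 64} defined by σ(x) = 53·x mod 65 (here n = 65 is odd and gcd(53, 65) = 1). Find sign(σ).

Orbit of 27 under x↦53x: [27, 1, 53, 14]… (length divides ord_65(53)).
Decompose π into cycles: lengths [4, 4, 4, 4, 4, 4, 4, 4, 4, 4, 4, 4, 4, 1, 1, 1, 1, 1, 1, 1, 1, 1, 1, 1, 1, 1] (26 cycles, including the fixed point 0).
65 − 26 = 39 transpositions; sign(π) = (−1)^39 = -1.

-1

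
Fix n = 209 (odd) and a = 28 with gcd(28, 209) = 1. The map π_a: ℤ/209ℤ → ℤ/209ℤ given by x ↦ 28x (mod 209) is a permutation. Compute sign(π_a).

-1

Trace 197: π^k(197) = [197, 82, 206, 125, 156, 188, 39] for k=0..6.
Cycle type of π: 90×2 + 10 + 9×2 + 1; total 6 cycles.
With 6 cycles on 209 points, sign = (−1)^{209−6} = -1.
Check: (28/209) = -1 by Zolotarev.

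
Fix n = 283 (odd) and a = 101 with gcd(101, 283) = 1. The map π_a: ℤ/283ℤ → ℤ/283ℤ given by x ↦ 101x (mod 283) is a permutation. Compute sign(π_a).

+1

Start at x=208: 208 → 66 → 157 → 9 → 60 → 117 → 214 → … (one orbit).
Decompose π into cycles: lengths [141, 141, 1] (3 cycles, including the fixed point 0).
283 − 3 = 280 transpositions; sign(π) = (−1)^280 = +1.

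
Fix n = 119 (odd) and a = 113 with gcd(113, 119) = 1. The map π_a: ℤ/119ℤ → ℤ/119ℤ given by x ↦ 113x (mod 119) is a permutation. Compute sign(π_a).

-1

Start at x=64: 64 → 92 → 43 → 99 → 1 → 113 → 36 → … (one orbit).
π_113 has 14 disjoint cycles with lengths [16, 16, 16, 16, 16, 16, 16, 1, 1, 1, 1, 1, 1, 1] on {0,…,118}.
Σ(ℓ_i−1) = 119−14 = 105; sign = (−1)^105 = -1.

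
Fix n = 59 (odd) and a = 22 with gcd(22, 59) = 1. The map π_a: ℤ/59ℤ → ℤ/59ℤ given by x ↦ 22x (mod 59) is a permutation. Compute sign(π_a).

Orbit of 20 under x↦22x: [20, 27, 4, 29, 48, 53, 45]… (length divides ord_59(22)).
Decompose π into cycles: lengths [29, 29, 1] (3 cycles, including the fixed point 0).
n − c = 59 − 3 = 56; sign = (−1)^56 = +1.
Check: (22/59) = +1 by Zolotarev.

+1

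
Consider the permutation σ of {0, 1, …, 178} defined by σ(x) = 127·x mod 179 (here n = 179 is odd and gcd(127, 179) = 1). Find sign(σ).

Start at x=144: 144 → 30 → 51 → 33 → 74 → 90 → 153 → … (one orbit).
The orbit structure of x ↦ 127x mod 179: 2 orbits of sizes [178, 1].
179 − 2 = 177 transpositions; sign(π) = (−1)^177 = -1.

-1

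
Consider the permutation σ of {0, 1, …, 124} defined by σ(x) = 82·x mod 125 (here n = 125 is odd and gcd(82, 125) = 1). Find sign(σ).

Start at x=49: 49 → 18 → 101 → 32 → 124 → 43 → 26 → … (one orbit).
The orbit structure of x ↦ 82x mod 125: 12 orbits of sizes [20, 20, 20, 20, 20, 4, 4, 4, 4, 4, 4, 1].
With 12 cycles on 125 points, sign = (−1)^{125−12} = -1.

-1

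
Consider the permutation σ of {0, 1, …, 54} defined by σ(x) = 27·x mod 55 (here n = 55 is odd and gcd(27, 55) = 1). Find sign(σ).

-1

Orbit of 27 under x↦27x: [27, 14, 48, 31, 12, 49, 3]… (length divides ord_55(27)).
Cycle type of π: 20×2 + 5×2 + 4 + 1; total 6 cycles.
sign(π) = (−1)^{n − #cycles} = (−1)^{55−6} = (−1)^49 = -1.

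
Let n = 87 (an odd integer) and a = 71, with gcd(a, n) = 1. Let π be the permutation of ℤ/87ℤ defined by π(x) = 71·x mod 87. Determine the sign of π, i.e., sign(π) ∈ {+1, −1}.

Trace 62: π^k(62) = [62, 52, 38, 1, 71, 82, 80] for k=0..6.
Cycle lengths of π_71 on ℤ/87ℤ: [14, 14, 14, 14, 14, 14, 2, 1]; 8 cycles in total.
87 − 8 = 79 transpositions; sign(π) = (−1)^79 = -1.
Check: (71/87) = -1 by Zolotarev.

-1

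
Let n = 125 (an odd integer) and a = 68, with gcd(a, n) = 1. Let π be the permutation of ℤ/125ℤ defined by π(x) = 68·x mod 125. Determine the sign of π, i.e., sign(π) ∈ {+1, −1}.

Orbit of 1 under x↦68x: [1, 68, 124, 57]… (length divides ord_125(68)).
π_68 has 32 disjoint cycles with lengths [4, 4, 4, 4, 4, 4, 4, 4, 4, 4, 4, 4, 4, 4, 4, 4, 4, 4, 4, 4, 4, 4, 4, 4, 4, 4, 4, 4, 4, 4, 4, 1] on {0,…,124}.
32 cycles on 125: each ℓ→(−1)^(ℓ−1), product (−1)^93 = -1.
Zolotarev: (68|125) = -1, matching the cycle-count sign.

-1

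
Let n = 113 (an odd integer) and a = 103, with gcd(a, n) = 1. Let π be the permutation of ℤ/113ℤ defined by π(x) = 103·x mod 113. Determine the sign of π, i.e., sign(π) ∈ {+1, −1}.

-1

Orbit of 28 under x↦103x: [28, 59, 88, 24, 99, 27, 69]… (length divides ord_113(103)).
Decompose π into cycles: lengths [112, 1] (2 cycles, including the fixed point 0).
Σ(ℓ_i−1) = 113−2 = 111; sign = (−1)^111 = -1.
The Jacobi symbol (103|113) = -1 (Zolotarev) agrees.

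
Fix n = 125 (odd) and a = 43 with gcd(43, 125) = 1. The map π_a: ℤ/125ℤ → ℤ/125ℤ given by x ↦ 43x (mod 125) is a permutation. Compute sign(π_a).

Start at x=82: 82 → 26 → 118 → 74 → 57 → 76 → 18 → … (one orbit).
Cycle type of π: 20×5 + 4×6 + 1; total 12 cycles.
With 12 cycles on 125 points, sign = (−1)^{125−12} = -1.

-1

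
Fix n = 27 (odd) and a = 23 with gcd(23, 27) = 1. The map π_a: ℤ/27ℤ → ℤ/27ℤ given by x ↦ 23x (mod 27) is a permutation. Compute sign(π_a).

Trace 23: π^k(23) = [23, 16, 17, 13, 2, 19, 5] for k=0..6.
Cycle type of π: 18 + 6 + 2 + 1; total 4 cycles.
Σ(ℓ_i−1) = 27−4 = 23; sign = (−1)^23 = -1.
The Jacobi symbol (23|27) = -1 (Zolotarev) agrees.

-1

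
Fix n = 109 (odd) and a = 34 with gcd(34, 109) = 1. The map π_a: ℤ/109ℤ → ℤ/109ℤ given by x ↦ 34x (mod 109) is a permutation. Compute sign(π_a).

+1

Orbit of 27 under x↦34x: [27, 46, 38, 93, 1, 34, 66]… (length divides ord_109(34)).
π_34 has 7 disjoint cycles with lengths [18, 18, 18, 18, 18, 18, 1] on {0,…,108}.
109 − 7 = 102 transpositions; sign(π) = (−1)^102 = +1.
Check: (34/109) = +1 by Zolotarev.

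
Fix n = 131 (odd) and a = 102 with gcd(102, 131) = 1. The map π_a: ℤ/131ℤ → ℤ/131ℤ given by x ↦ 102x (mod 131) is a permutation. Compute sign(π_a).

+1

Orbit of 16 under x↦102x: [16, 60, 94, 25, 61, 65, 80]… (length divides ord_131(102)).
Cycle type of π: 65×2 + 1; total 3 cycles.
With 3 cycles on 131 points, sign = (−1)^{131−3} = +1.
Via Zolotarev, sign(π_{102}) = (102|131) = +1.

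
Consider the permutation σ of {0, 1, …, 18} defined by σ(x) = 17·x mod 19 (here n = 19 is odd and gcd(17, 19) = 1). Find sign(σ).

Orbit of 16 under x↦17x: [16, 6, 7, 5, 9, 1, 17]… (length divides ord_19(17)).
The orbit structure of x ↦ 17x mod 19: 3 orbits of sizes [9, 9, 1].
sign(π) = (−1)^{n − #cycles} = (−1)^{19−3} = (−1)^16 = +1.
Zolotarev: (17|19) = +1, matching the cycle-count sign.

+1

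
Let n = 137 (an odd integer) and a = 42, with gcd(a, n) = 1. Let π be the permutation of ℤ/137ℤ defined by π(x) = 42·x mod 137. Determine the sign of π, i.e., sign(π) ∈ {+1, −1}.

-1

Orbit of 104 under x↦42x: [104, 121, 13, 135, 53, 34, 58]… (length divides ord_137(42)).
Cycle type of π: 136 + 1; total 2 cycles.
Σ(ℓ_i−1) = 137−2 = 135; sign = (−1)^135 = -1.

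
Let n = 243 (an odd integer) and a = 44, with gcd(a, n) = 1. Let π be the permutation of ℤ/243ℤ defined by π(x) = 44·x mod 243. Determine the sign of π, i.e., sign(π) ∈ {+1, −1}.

-1

Orbit of 55 under x↦44x: [55, 233, 46, 80, 118, 89, 28]… (length divides ord_243(44)).
14 cycles of lengths [54, 54, 54, 18, 18, 18, 6, 6, 6, 2, 2, 2, 2, 1].
14 cycles on 243: each ℓ→(−1)^(ℓ−1), product (−1)^229 = -1.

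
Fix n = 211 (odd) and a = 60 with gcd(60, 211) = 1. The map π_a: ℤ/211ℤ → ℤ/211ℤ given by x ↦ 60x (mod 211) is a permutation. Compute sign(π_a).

Orbit of 146 under x↦60x: [146, 109, 210, 151, 198, 64, 42]… (length divides ord_211(60)).
Decompose π into cycles: lengths [70, 70, 70, 1] (4 cycles, including the fixed point 0).
n − c = 211 − 4 = 207; sign = (−1)^207 = -1.

-1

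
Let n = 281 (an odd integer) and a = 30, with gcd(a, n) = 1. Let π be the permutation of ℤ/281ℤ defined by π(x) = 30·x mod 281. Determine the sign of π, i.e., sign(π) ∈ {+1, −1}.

-1

Trace 144: π^k(144) = [144, 105, 59, 84, 272, 11, 49] for k=0..6.
Cycle lengths of π_30 on ℤ/281ℤ: [280, 1]; 2 cycles in total.
Σ(ℓ_i−1) = 281−2 = 279; sign = (−1)^279 = -1.
The Jacobi symbol (30|281) = -1 (Zolotarev) agrees.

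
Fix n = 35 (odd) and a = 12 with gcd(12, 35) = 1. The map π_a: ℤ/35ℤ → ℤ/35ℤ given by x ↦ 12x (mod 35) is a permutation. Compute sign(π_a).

Trace 3: π^k(3) = [3, 1, 12, 4, 13, 16, 17] for k=0..6.
Decompose π into cycles: lengths [12, 12, 6, 4, 1] (5 cycles, including the fixed point 0).
5 cycles on 35: each ℓ→(−1)^(ℓ−1), product (−1)^30 = +1.
Check: (12/35) = +1 by Zolotarev.

+1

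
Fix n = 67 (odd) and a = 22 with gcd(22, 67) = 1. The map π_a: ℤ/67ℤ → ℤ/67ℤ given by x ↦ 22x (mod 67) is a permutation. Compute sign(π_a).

+1

Trace 1: π^k(1) = [1, 22, 15, 62, 24, 59, 25] for k=0..6.
Cycle type of π: 11×6 + 1; total 7 cycles.
With 7 cycles on 67 points, sign = (−1)^{67−7} = +1.
(22|67)_J = +1 (Zolotarev's lemma cross-check).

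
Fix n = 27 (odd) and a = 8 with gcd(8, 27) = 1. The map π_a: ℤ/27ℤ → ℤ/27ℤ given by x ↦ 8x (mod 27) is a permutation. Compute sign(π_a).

-1

Start at x=26: 26 → 19 → 17 → 1 → 8 → 10 → 26 (one orbit).
8 cycles of lengths [6, 6, 6, 2, 2, 2, 2, 1].
sign(π) = (−1)^{n − #cycles} = (−1)^{27−8} = (−1)^19 = -1.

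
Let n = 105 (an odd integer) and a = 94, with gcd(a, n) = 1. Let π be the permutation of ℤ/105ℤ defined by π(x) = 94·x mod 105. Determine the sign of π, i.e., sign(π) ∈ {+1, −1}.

-1

Trace 46: π^k(46) = [46, 19, 1, 94, 16, 34] for k=0..5.
24 cycles of lengths [6, 6, 6, 6, 6, 6, 6, 6, 6, 6, 6, 6, 6, 6, 6, 2, 2, 2, 2, 2, 2, 1, 1, 1].
n − c = 105 − 24 = 81; sign = (−1)^81 = -1.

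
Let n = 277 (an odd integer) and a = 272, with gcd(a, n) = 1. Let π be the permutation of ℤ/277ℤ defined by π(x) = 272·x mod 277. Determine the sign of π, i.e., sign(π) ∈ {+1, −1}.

-1

Trace 16: π^k(16) = [16, 197, 123, 216, 28, 137, 146] for k=0..6.
π_272 has 2 disjoint cycles with lengths [276, 1] on {0,…,276}.
2 cycles on 277: each ℓ→(−1)^(ℓ−1), product (−1)^275 = -1.
Check: (272/277) = -1 by Zolotarev.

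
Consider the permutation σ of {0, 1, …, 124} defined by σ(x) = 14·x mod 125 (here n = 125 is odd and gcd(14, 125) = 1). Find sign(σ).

Orbit of 36 under x↦14x: [36, 4, 56, 34, 101, 39, 46]… (length divides ord_125(14)).
Cycle type of π: 50×2 + 10×2 + 2×2 + 1; total 7 cycles.
n − c = 125 − 7 = 118; sign = (−1)^118 = +1.
Check: (14/125) = +1 by Zolotarev.

+1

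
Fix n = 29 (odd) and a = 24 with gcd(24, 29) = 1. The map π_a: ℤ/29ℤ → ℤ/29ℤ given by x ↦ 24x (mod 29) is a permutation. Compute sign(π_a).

Orbit of 1 under x↦24x: [1, 24, 25, 20, 16, 7, 23]… (length divides ord_29(24)).
The orbit structure of x ↦ 24x mod 29: 5 orbits of sizes [7, 7, 7, 7, 1].
n − c = 29 − 5 = 24; sign = (−1)^24 = +1.

+1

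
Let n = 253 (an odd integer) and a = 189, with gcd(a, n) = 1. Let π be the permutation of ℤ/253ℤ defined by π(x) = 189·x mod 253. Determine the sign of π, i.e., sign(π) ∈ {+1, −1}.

Orbit of 12 under x↦189x: [12, 244, 70, 74, 71, 10, 119]… (length divides ord_253(189)).
5 cycles of lengths [110, 110, 22, 10, 1].
5 cycles on 253: each ℓ→(−1)^(ℓ−1), product (−1)^248 = +1.

+1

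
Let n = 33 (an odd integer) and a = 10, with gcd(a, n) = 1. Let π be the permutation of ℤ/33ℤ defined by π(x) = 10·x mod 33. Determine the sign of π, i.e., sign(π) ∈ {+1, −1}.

-1

Orbit of 1 under x↦10x: [1, 10]… (length divides ord_33(10)).
Decompose π into cycles: lengths [2, 2, 2, 2, 2, 2, 2, 2, 2, 2, 2, 2, 2, 2, 2, 1, 1, 1] (18 cycles, including the fixed point 0).
18 cycles on 33: each ℓ→(−1)^(ℓ−1), product (−1)^15 = -1.
The Jacobi symbol (10|33) = -1 (Zolotarev) agrees.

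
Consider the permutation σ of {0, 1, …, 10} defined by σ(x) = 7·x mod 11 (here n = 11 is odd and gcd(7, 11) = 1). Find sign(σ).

Start at x=2: 2 → 3 → 10 → 4 → 6 → 9 → 8 → … (one orbit).
The orbit structure of x ↦ 7x mod 11: 2 orbits of sizes [10, 1].
n − c = 11 − 2 = 9; sign = (−1)^9 = -1.
(7|11)_J = -1 (Zolotarev's lemma cross-check).

-1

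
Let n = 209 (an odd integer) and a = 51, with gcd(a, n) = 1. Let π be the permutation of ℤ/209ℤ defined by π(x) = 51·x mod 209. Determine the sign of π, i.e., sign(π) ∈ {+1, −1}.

+1

Start at x=189: 189 → 25 → 21 → 26 → 72 → 119 → 8 → … (one orbit).
π_51 has 5 disjoint cycles with lengths [90, 90, 18, 10, 1] on {0,…,208}.
Σ(ℓ_i−1) = 209−5 = 204; sign = (−1)^204 = +1.
The Jacobi symbol (51|209) = +1 (Zolotarev) agrees.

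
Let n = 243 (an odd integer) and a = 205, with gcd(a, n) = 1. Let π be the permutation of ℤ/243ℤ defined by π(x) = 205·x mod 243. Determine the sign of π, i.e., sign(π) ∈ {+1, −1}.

+1

Orbit of 22 under x↦205x: [22, 136, 178, 40, 181, 169, 139]… (length divides ord_243(205)).
Cycle lengths of π_205 on ℤ/243ℤ: [81, 81, 27, 27, 9, 9, 3, 3, 1, 1, 1]; 11 cycles in total.
With 11 cycles on 243 points, sign = (−1)^{243−11} = +1.
(205|243)_J = +1 (Zolotarev's lemma cross-check).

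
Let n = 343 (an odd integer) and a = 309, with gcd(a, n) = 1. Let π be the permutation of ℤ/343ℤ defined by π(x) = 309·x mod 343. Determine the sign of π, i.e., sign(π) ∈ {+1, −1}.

Start at x=225: 225 → 239 → 106 → 169 → 85 → 197 → 162 → … (one orbit).
π_309 has 19 disjoint cycles with lengths [49, 49, 49, 49, 49, 49, 7, 7, 7, 7, 7, 7, 1, 1, 1, 1, 1, 1, 1] on {0,…,342}.
n − c = 343 − 19 = 324; sign = (−1)^324 = +1.

+1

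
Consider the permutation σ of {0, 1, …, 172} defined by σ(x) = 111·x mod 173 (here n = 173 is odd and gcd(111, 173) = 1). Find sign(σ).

-1

Start at x=60: 60 → 86 → 31 → 154 → 140 → 143 → 130 → … (one orbit).
Cycle type of π: 172 + 1; total 2 cycles.
With 2 cycles on 173 points, sign = (−1)^{173−2} = -1.
Check: (111/173) = -1 by Zolotarev.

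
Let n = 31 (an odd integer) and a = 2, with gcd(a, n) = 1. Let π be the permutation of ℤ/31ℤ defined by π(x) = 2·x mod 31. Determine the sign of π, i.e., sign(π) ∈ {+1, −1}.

+1

Orbit of 2 under x↦2x: [2, 4, 8, 16, 1]… (length divides ord_31(2)).
Cycle lengths of π_2 on ℤ/31ℤ: [5, 5, 5, 5, 5, 5, 1]; 7 cycles in total.
31 − 7 = 24 transpositions; sign(π) = (−1)^24 = +1.
(2|31)_J = +1 (Zolotarev's lemma cross-check).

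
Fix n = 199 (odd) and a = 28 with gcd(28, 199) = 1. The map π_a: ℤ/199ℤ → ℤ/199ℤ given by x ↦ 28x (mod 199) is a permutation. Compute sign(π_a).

Start at x=116: 116 → 64 → 1 → 28 → 187 → 62 → 144 → … (one orbit).
7 cycles of lengths [33, 33, 33, 33, 33, 33, 1].
Σ(ℓ_i−1) = 199−7 = 192; sign = (−1)^192 = +1.
The Jacobi symbol (28|199) = +1 (Zolotarev) agrees.

+1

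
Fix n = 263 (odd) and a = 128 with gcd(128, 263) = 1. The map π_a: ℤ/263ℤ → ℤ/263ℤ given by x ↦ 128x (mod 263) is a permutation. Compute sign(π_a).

Trace 27: π^k(27) = [27, 37, 2, 256, 156, 243, 70] for k=0..6.
Cycle lengths of π_128 on ℤ/263ℤ: [131, 131, 1]; 3 cycles in total.
n − c = 263 − 3 = 260; sign = (−1)^260 = +1.
(128|263)_J = +1 (Zolotarev's lemma cross-check).

+1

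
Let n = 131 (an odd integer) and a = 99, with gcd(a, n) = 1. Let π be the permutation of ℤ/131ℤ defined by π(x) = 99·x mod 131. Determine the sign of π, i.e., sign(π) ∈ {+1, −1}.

+1

Orbit of 63 under x↦99x: [63, 80, 60, 45, 1, 99, 107]… (length divides ord_131(99)).
Cycle type of π: 13×10 + 1; total 11 cycles.
11 cycles on 131: each ℓ→(−1)^(ℓ−1), product (−1)^120 = +1.
Zolotarev: (99|131) = +1, matching the cycle-count sign.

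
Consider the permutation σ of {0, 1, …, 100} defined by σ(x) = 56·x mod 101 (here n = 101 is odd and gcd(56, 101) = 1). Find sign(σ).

+1

Start at x=79: 79 → 81 → 92 → 1 → 56 → 5 → 78 → … (one orbit).
Decompose π into cycles: lengths [25, 25, 25, 25, 1] (5 cycles, including the fixed point 0).
Σ(ℓ_i−1) = 101−5 = 96; sign = (−1)^96 = +1.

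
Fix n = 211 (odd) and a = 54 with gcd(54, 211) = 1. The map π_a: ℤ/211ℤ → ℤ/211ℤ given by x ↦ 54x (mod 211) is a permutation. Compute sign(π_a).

+1

Start at x=117: 117 → 199 → 196 → 34 → 148 → 185 → 73 → … (one orbit).
Cycle lengths of π_54 on ℤ/211ℤ: [21, 21, 21, 21, 21, 21, 21, 21, 21, 21, 1]; 11 cycles in total.
211 − 11 = 200 transpositions; sign(π) = (−1)^200 = +1.
Via Zolotarev, sign(π_{54}) = (54|211) = +1.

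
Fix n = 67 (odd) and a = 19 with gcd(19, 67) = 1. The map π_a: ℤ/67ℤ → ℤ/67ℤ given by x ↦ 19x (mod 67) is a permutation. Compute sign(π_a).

Trace 25: π^k(25) = [25, 6, 47, 22, 16, 36, 14] for k=0..6.
The orbit structure of x ↦ 19x mod 67: 3 orbits of sizes [33, 33, 1].
With 3 cycles on 67 points, sign = (−1)^{67−3} = +1.

+1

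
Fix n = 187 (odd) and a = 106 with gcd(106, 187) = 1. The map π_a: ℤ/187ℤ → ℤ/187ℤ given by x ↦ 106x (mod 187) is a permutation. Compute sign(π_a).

-1

Orbit of 72 under x↦106x: [72, 152, 30, 1, 106, 16, 13]… (length divides ord_187(106)).
Decompose π into cycles: lengths [20, 20, 20, 20, 20, 20, 20, 20, 10, 4, 4, 4, 4, 1] (14 cycles, including the fixed point 0).
187 − 14 = 173 transpositions; sign(π) = (−1)^173 = -1.
The Jacobi symbol (106|187) = -1 (Zolotarev) agrees.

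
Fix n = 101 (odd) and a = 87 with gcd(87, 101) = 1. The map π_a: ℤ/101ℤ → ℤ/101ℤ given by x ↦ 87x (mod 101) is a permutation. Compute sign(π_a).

+1

Orbit of 95 under x↦87x: [95, 84, 36, 1, 87]… (length divides ord_101(87)).
Decompose π into cycles: lengths [5, 5, 5, 5, 5, 5, 5, 5, 5, 5, 5, 5, 5, 5, 5, 5, 5, 5, 5, 5, 1] (21 cycles, including the fixed point 0).
n − c = 101 − 21 = 80; sign = (−1)^80 = +1.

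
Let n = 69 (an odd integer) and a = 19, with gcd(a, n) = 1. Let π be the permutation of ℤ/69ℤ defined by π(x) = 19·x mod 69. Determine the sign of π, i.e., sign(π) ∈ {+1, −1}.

-1

Start at x=28: 28 → 49 → 34 → 25 → 61 → 55 → 10 → … (one orbit).
π_19 has 6 disjoint cycles with lengths [22, 22, 22, 1, 1, 1] on {0,…,68}.
6 cycles on 69: each ℓ→(−1)^(ℓ−1), product (−1)^63 = -1.
Check: (19/69) = -1 by Zolotarev.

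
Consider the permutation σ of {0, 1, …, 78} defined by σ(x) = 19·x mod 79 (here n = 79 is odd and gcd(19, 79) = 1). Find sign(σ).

+1

Trace 11: π^k(11) = [11, 51, 21, 4, 76, 22, 23] for k=0..6.
3 cycles of lengths [39, 39, 1].
Σ(ℓ_i−1) = 79−3 = 76; sign = (−1)^76 = +1.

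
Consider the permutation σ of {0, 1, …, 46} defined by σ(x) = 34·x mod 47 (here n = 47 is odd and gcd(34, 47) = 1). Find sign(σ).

+1

Orbit of 9 under x↦34x: [9, 24, 17, 14, 6, 16, 27]… (length divides ord_47(34)).
π_34 has 3 disjoint cycles with lengths [23, 23, 1] on {0,…,46}.
sign(π) = (−1)^{n − #cycles} = (−1)^{47−3} = (−1)^44 = +1.
(34|47)_J = +1 (Zolotarev's lemma cross-check).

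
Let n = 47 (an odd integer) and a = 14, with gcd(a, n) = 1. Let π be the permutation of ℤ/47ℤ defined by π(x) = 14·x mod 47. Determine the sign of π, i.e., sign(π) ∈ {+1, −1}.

Orbit of 32 under x↦14x: [32, 25, 21, 12, 27, 2, 28]… (length divides ord_47(14)).
The orbit structure of x ↦ 14x mod 47: 3 orbits of sizes [23, 23, 1].
3 cycles on 47: each ℓ→(−1)^(ℓ−1), product (−1)^44 = +1.

+1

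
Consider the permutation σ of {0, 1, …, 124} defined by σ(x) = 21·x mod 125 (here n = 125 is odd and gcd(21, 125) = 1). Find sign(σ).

+1

Trace 81: π^k(81) = [81, 76, 96, 16, 86, 56, 51] for k=0..6.
Cycle lengths of π_21 on ℤ/125ℤ: [25, 25, 25, 25, 5, 5, 5, 5, 1, 1, 1, 1, 1]; 13 cycles in total.
125 − 13 = 112 transpositions; sign(π) = (−1)^112 = +1.
The Jacobi symbol (21|125) = +1 (Zolotarev) agrees.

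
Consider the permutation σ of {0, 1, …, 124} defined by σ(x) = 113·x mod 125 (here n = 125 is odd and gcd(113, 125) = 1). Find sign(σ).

Trace 102: π^k(102) = [102, 26, 63, 119, 72, 11, 118] for k=0..6.
The orbit structure of x ↦ 113x mod 125: 4 orbits of sizes [100, 20, 4, 1].
125 − 4 = 121 transpositions; sign(π) = (−1)^121 = -1.
The Jacobi symbol (113|125) = -1 (Zolotarev) agrees.

-1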